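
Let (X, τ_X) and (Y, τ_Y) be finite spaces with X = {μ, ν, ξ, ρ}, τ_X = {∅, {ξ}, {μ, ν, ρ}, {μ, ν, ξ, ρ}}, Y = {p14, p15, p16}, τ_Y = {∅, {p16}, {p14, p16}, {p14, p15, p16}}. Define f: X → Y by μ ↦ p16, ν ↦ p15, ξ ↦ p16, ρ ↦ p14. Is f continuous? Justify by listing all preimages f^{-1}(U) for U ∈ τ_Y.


f is NOT continuous.

Compute f^{-1}(U) for each U ∈ τ_Y:
  U = ∅: f^{-1}(U) = ∅ ∈ τ_X ✓.
  U = {p16}: f^{-1}(U) = {μ, ξ} ∉ τ_X ✗.
  U = {p14, p16}: f^{-1}(U) = {μ, ξ, ρ} ∉ τ_X ✗.
  U = {p14, p15, p16}: f^{-1}(U) = {μ, ν, ξ, ρ} ∈ τ_X ✓.
Found U = {p16} with f^{-1}(U) = {μ, ξ} not in τ_X. Therefore f is NOT continuous.


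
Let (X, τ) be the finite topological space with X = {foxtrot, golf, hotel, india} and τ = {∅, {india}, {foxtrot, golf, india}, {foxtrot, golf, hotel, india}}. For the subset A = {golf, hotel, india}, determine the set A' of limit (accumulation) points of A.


A' = {foxtrot, golf, hotel}

For each x ∈ X, list the open sets U ∈ τ with x ∈ U, then check whether U ∩ (A ∖ {x}) ≠ ∅ for every such U.
  x = foxtrot: opens ∋ x are {foxtrot, golf, india}, {foxtrot, golf, hotel, india}; each meets A ∖ {foxtrot}, so x IS a limit point.
  x = golf: opens ∋ x are {foxtrot, golf, india}, {foxtrot, golf, hotel, india}; each meets A ∖ {golf}, so x IS a limit point.
  x = hotel: opens ∋ x are {foxtrot, golf, hotel, india}; each meets A ∖ {hotel}, so x IS a limit point.
  x = india: open {india} ∋ x has {india} ∩ (A ∖ {india}) = ∅, so x is NOT a limit point.
Collecting: A' = {foxtrot, golf, hotel}.


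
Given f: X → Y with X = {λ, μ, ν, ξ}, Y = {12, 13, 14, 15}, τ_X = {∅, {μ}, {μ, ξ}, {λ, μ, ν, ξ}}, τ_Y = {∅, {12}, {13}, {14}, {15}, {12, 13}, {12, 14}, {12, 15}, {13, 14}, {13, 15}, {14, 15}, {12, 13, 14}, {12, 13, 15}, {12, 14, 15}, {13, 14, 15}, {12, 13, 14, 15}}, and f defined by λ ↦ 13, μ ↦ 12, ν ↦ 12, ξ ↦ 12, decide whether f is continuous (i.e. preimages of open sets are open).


f is NOT continuous.

Compute f^{-1}(U) for each U ∈ τ_Y:
  U = ∅: f^{-1}(U) = ∅ ∈ τ_X ✓.
  U = {12}: f^{-1}(U) = {μ, ν, ξ} ∉ τ_X ✗.
  U = {13}: f^{-1}(U) = {λ} ∉ τ_X ✗.
  U = {14}: f^{-1}(U) = ∅ ∈ τ_X ✓.
  U = {15}: f^{-1}(U) = ∅ ∈ τ_X ✓.
  U = {12, 13}: f^{-1}(U) = {λ, μ, ν, ξ} ∈ τ_X ✓.
  U = {12, 14}: f^{-1}(U) = {μ, ν, ξ} ∉ τ_X ✗.
  U = {12, 15}: f^{-1}(U) = {μ, ν, ξ} ∉ τ_X ✗.
  U = {13, 14}: f^{-1}(U) = {λ} ∉ τ_X ✗.
  U = {13, 15}: f^{-1}(U) = {λ} ∉ τ_X ✗.
  U = {14, 15}: f^{-1}(U) = ∅ ∈ τ_X ✓.
  U = {12, 13, 14}: f^{-1}(U) = {λ, μ, ν, ξ} ∈ τ_X ✓.
  U = {12, 13, 15}: f^{-1}(U) = {λ, μ, ν, ξ} ∈ τ_X ✓.
  U = {12, 14, 15}: f^{-1}(U) = {μ, ν, ξ} ∉ τ_X ✗.
  U = {13, 14, 15}: f^{-1}(U) = {λ} ∉ τ_X ✗.
  U = {12, 13, 14, 15}: f^{-1}(U) = {λ, μ, ν, ξ} ∈ τ_X ✓.
Found U = {12} with f^{-1}(U) = {μ, ν, ξ} not in τ_X. Therefore f is NOT continuous.


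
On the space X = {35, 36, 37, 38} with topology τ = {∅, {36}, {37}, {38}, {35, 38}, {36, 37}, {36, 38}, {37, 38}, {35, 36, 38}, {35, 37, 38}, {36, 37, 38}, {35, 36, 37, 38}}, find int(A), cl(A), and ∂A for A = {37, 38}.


int(A) = {37, 38}, cl(A) = {35, 37, 38}, ∂A = {35}.

Closed sets in (X, τ) are complements of opens:
  closed(X, τ) = {∅, {35}, {36}, {37}, {35, 36}, {35, 37}, {35, 38}, {36, 37}, {35, 36, 37}, {35, 36, 38}, {35, 37, 38}, {35, 36, 37, 38}}.
int(A) = ⋃ {U ∈ τ : U ⊆ A}. Opens contained in A: ∅, {37}, {38}, {37, 38}.
Taking the union of these: int(A) = {37, 38}.
cl(A) = ⋂ {C closed : A ⊆ C}. Closed sets containing A: {35, 37, 38}, {35, 36, 37, 38}.
Intersecting these: cl(A) = {35, 37, 38}.
∂A = cl(A) ∖ int(A) = {35, 37, 38} ∖ {37, 38} = {35}.


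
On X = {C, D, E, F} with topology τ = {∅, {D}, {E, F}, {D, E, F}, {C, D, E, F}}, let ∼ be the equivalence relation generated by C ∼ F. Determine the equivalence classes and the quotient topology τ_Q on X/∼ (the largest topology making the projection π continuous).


X/∼ = {[C=F], [D], [E]}; |τ_Q| = 3.

Equivalence classes: [C=F], [D], [E].
Quotient map π: X → X/∼ sends C ↦ [C=F], D ↦ [D], E ↦ [E], F ↦ [C=F].
For each subset V ⊆ X/∼, compute π^{-1}(V) ⊆ X and check whether π^{-1}(V) ∈ τ. V is open in τ_Q iff π^{-1}(V) ∈ τ.
  V = {}: π^{-1}(V) = ∅ ∈ τ ✓.
  V = {[C=F]}: π^{-1}(V) = {C, F} ∉ τ ✗.
  V = {[D]}: π^{-1}(V) = {D} ∈ τ ✓.
  V = {[C=F], [D]}: π^{-1}(V) = {C, D, F} ∉ τ ✗.
  V = {[E]}: π^{-1}(V) = {E} ∉ τ ✗.
  V = {[C=F], [E]}: π^{-1}(V) = {C, E, F} ∉ τ ✗.
  V = {[D], [E]}: π^{-1}(V) = {D, E} ∉ τ ✗.
  V = {[C=F], [D], [E]}: π^{-1}(V) = {C, D, E, F} ∈ τ ✓.
Open sets in the quotient: τ_Q = {{}, {[D]}, {[C=F], [D], [E]}} (3 elements).


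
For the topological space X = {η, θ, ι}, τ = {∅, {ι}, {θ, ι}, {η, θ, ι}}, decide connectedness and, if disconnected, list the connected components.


(X, τ) is connected.

Find clopen sets (U ∈ τ with X ∖ U ∈ τ):
  U = ∅, X ∖ U = {η, θ, ι} — both open, so U is clopen.
  U = {η, θ, ι}, X ∖ U = ∅ — both open, so U is clopen.
Only trivial clopens (∅ and X) exist, so (X, τ) is connected.
Compute connected components by grouping points that agree on all clopens:
  component: {η, θ, ι}


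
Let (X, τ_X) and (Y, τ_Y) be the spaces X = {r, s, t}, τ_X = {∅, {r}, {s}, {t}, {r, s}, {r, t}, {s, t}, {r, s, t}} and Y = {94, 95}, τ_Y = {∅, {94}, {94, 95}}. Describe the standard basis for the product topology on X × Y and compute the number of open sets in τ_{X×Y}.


Basis B = {∅ × ∅, {r} × {94}, {s} × {94}, {t} × {94}, {r} × {94, 95}, {r, s} × {94}, {r, t} × {94}, {s} × {94, 95}, {s, t} × {94}, {t} × {94, 95}, {r, s, t} × {94}, {r, s} × {94, 95}, {r, t} × {94, 95}, {s, t} × {94, 95}, {r, s, t} × {94, 95}}; |τ_{X×Y}| = 27.

Enumerate products U × V with U ∈ τ_X, V ∈ τ_Y (deduplicated):
  ∅ × ∅ = {} (∅)
  {r} × {94} = {(r,94)}
  {s} × {94} = {(s,94)}
  {t} × {94} = {(t,94)}
  {r} × {94, 95} = {(r,94), (r,95)}
  {r, s} × {94} = {(r,94), (s,94)}
  {r, t} × {94} = {(r,94), (t,94)}
  {s} × {94, 95} = {(s,94), (s,95)}
  {s, t} × {94} = {(s,94), (t,94)}
  {t} × {94, 95} = {(t,94), (t,95)}
  {r, s, t} × {94} = {(r,94), (s,94), (t,94)}
  {r, s} × {94, 95} = {(r,94), (r,95), (s,94), (s,95)}
  {r, t} × {94, 95} = {(r,94), (r,95), (t,94), (t,95)}
  {s, t} × {94, 95} = {(s,94), (s,95), (t,94), (t,95)}
  {r, s, t} × {94, 95} = {(r,94), (r,95), (s,94), (s,95), (t,94), (t,95)}
These 15 distinct sets form the basis B.
Close under arbitrary unions to get τ_{X×Y}; counting gives |τ_{X×Y}| = 27.


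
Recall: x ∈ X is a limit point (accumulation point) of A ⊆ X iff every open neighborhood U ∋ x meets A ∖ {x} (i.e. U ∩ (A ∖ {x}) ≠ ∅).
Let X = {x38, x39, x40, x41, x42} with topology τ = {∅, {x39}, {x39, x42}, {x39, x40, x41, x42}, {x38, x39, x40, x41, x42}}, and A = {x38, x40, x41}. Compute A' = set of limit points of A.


A' = {x38, x40, x41}

For each x ∈ X, list the open sets U ∈ τ with x ∈ U, then check whether U ∩ (A ∖ {x}) ≠ ∅ for every such U.
  x = x38: opens ∋ x are {x38, x39, x40, x41, x42}; each meets A ∖ {x38}, so x IS a limit point.
  x = x39: open {x39} ∋ x has {x39} ∩ (A ∖ {x39}) = ∅, so x is NOT a limit point.
  x = x40: opens ∋ x are {x39, x40, x41, x42}, {x38, x39, x40, x41, x42}; each meets A ∖ {x40}, so x IS a limit point.
  x = x41: opens ∋ x are {x39, x40, x41, x42}, {x38, x39, x40, x41, x42}; each meets A ∖ {x41}, so x IS a limit point.
  x = x42: open {x39, x42} ∋ x has {x39, x42} ∩ (A ∖ {x42}) = ∅, so x is NOT a limit point.
Collecting: A' = {x38, x40, x41}.


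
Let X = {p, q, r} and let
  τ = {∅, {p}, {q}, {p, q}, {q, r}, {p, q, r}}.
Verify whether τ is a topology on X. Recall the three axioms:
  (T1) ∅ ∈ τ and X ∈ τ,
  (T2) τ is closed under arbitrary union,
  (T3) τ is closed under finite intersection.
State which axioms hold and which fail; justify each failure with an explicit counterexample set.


τ IS a topology on X.

Axiom (T1): ∅ ∈ τ? Yes; X ∈ τ? Yes.
Axiom (T2/T3): check pairwise unions and intersections of members of τ.
All pairwise intersections and unions checked — each lies in τ. Therefore τ satisfies (T1), (T2), (T3): it IS a topology on X.


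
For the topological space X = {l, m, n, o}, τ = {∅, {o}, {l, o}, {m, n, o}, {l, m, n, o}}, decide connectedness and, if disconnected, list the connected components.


(X, τ) is connected.

Find clopen sets (U ∈ τ with X ∖ U ∈ τ):
  U = ∅, X ∖ U = {l, m, n, o} — both open, so U is clopen.
  U = {l, m, n, o}, X ∖ U = ∅ — both open, so U is clopen.
Only trivial clopens (∅ and X) exist, so (X, τ) is connected.
Compute connected components by grouping points that agree on all clopens:
  component: {l, m, n, o}


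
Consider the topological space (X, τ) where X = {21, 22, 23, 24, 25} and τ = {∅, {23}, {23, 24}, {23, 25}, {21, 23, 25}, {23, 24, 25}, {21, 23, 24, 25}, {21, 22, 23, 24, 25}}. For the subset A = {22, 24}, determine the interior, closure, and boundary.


int(A) = ∅, cl(A) = {22, 24}, ∂A = {22, 24}.

Closed sets in (X, τ) are complements of opens:
  closed(X, τ) = {∅, {22}, {21, 22}, {22, 24}, {21, 22, 24}, {21, 22, 25}, {21, 22, 24, 25}, {21, 22, 23, 24, 25}}.
int(A) = ⋃ {U ∈ τ : U ⊆ A}. Opens contained in A: ∅.
Taking the union of these: int(A) = ∅.
cl(A) = ⋂ {C closed : A ⊆ C}. Closed sets containing A: {22, 24}, {21, 22, 24}, {21, 22, 24, 25}, {21, 22, 23, 24, 25}.
Intersecting these: cl(A) = {22, 24}.
∂A = cl(A) ∖ int(A) = {22, 24} ∖ ∅ = {22, 24}.


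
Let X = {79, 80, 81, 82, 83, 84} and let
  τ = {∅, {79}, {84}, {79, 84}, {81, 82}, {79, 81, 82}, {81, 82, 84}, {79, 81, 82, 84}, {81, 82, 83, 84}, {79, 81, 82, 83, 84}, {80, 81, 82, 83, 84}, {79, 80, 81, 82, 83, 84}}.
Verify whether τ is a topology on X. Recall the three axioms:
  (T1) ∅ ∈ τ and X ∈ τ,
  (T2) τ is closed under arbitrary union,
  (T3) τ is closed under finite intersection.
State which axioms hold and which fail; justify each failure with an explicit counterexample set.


τ IS a topology on X.

Axiom (T1): ∅ ∈ τ? Yes; X ∈ τ? Yes.
Axiom (T2/T3): check pairwise unions and intersections of members of τ.
All pairwise intersections and unions checked — each lies in τ. Therefore τ satisfies (T1), (T2), (T3): it IS a topology on X.


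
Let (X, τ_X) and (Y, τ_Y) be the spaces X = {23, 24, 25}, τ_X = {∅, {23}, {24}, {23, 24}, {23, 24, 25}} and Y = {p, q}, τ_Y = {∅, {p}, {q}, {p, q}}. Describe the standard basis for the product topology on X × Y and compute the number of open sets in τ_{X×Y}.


Basis B = {∅ × ∅, {23} × {p}, {23} × {q}, {24} × {p}, {24} × {q}, {23} × {p, q}, {23, 24} × {p}, {23, 24} × {q}, {24} × {p, q}, {23, 24, 25} × {p}, {23, 24, 25} × {q}, {23, 24} × {p, q}, {23, 24, 25} × {p, q}}; |τ_{X×Y}| = 25.

Enumerate products U × V with U ∈ τ_X, V ∈ τ_Y (deduplicated):
  ∅ × ∅ = {} (∅)
  {23} × {p} = {(23,p)}
  {23} × {q} = {(23,q)}
  {24} × {p} = {(24,p)}
  {24} × {q} = {(24,q)}
  {23} × {p, q} = {(23,p), (23,q)}
  {23, 24} × {p} = {(23,p), (24,p)}
  {23, 24} × {q} = {(23,q), (24,q)}
  {24} × {p, q} = {(24,p), (24,q)}
  {23, 24, 25} × {p} = {(23,p), (24,p), (25,p)}
  {23, 24, 25} × {q} = {(23,q), (24,q), (25,q)}
  {23, 24} × {p, q} = {(23,p), (23,q), (24,p), (24,q)}
  {23, 24, 25} × {p, q} = {(23,p), (23,q), (24,p), (24,q), (25,p), (25,q)}
These 13 distinct sets form the basis B.
Close under arbitrary unions to get τ_{X×Y}; counting gives |τ_{X×Y}| = 25.


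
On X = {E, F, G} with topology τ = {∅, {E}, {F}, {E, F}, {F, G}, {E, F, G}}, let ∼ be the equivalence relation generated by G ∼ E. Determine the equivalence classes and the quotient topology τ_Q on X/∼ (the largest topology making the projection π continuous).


X/∼ = {[E=G], [F]}; |τ_Q| = 3.

Equivalence classes: [E=G], [F].
Quotient map π: X → X/∼ sends E ↦ [E=G], F ↦ [F], G ↦ [E=G].
For each subset V ⊆ X/∼, compute π^{-1}(V) ⊆ X and check whether π^{-1}(V) ∈ τ. V is open in τ_Q iff π^{-1}(V) ∈ τ.
  V = {}: π^{-1}(V) = ∅ ∈ τ ✓.
  V = {[E=G]}: π^{-1}(V) = {E, G} ∉ τ ✗.
  V = {[F]}: π^{-1}(V) = {F} ∈ τ ✓.
  V = {[E=G], [F]}: π^{-1}(V) = {E, F, G} ∈ τ ✓.
Open sets in the quotient: τ_Q = {{}, {[F]}, {[E=G], [F]}} (3 elements).


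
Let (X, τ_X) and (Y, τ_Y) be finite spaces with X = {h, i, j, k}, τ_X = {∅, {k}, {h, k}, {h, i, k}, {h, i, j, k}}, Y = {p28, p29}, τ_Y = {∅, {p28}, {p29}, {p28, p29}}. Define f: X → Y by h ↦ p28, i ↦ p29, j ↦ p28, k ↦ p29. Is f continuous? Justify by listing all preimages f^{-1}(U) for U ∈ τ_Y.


f is NOT continuous.

Compute f^{-1}(U) for each U ∈ τ_Y:
  U = ∅: f^{-1}(U) = ∅ ∈ τ_X ✓.
  U = {p28}: f^{-1}(U) = {h, j} ∉ τ_X ✗.
  U = {p29}: f^{-1}(U) = {i, k} ∉ τ_X ✗.
  U = {p28, p29}: f^{-1}(U) = {h, i, j, k} ∈ τ_X ✓.
Found U = {p28} with f^{-1}(U) = {h, j} not in τ_X. Therefore f is NOT continuous.


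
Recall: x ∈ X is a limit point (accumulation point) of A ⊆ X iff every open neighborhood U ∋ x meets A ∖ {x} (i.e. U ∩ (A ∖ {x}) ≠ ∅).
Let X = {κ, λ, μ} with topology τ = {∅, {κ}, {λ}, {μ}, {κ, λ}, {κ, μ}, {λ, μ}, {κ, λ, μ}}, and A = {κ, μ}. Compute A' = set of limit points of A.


A' = ∅

For each x ∈ X, list the open sets U ∈ τ with x ∈ U, then check whether U ∩ (A ∖ {x}) ≠ ∅ for every such U.
  x = κ: open {κ} ∋ x has {κ} ∩ (A ∖ {κ}) = ∅, so x is NOT a limit point.
  x = λ: open {λ} ∋ x has {λ} ∩ (A ∖ {λ}) = ∅, so x is NOT a limit point.
  x = μ: open {μ} ∋ x has {μ} ∩ (A ∖ {μ}) = ∅, so x is NOT a limit point.
Collecting: A' = ∅.


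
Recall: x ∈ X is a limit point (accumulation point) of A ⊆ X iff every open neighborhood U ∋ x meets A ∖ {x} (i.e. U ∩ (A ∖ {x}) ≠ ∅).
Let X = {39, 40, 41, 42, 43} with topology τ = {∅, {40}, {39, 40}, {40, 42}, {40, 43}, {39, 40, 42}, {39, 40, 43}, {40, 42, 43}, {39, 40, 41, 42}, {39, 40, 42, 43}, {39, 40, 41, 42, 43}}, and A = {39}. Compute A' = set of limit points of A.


A' = {41}

For each x ∈ X, list the open sets U ∈ τ with x ∈ U, then check whether U ∩ (A ∖ {x}) ≠ ∅ for every such U.
  x = 39: open {39, 40} ∋ x has {39, 40} ∩ (A ∖ {39}) = ∅, so x is NOT a limit point.
  x = 40: open {40} ∋ x has {40} ∩ (A ∖ {40}) = ∅, so x is NOT a limit point.
  x = 41: opens ∋ x are {39, 40, 41, 42}, {39, 40, 41, 42, 43}; each meets A ∖ {41}, so x IS a limit point.
  x = 42: open {40, 42} ∋ x has {40, 42} ∩ (A ∖ {42}) = ∅, so x is NOT a limit point.
  x = 43: open {40, 43} ∋ x has {40, 43} ∩ (A ∖ {43}) = ∅, so x is NOT a limit point.
Collecting: A' = {41}.


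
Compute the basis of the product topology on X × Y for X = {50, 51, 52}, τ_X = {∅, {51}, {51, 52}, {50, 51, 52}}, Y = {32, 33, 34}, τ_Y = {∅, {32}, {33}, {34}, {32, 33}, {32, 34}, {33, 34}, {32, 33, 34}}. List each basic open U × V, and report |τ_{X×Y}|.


Basis B = {∅ × ∅, {51} × {32}, {51} × {33}, {51} × {34}, {51} × {32, 33}, {51} × {32, 34}, {51, 52} × {32}, {51} × {33, 34}, {51, 52} × {33}, {51, 52} × {34}, {50, 51, 52} × {32}, {50, 51, 52} × {33}, {50, 51, 52} × {34}, {51} × {32, 33, 34}, {51, 52} × {32, 33}, {51, 52} × {32, 34}, {51, 52} × {33, 34}, {50, 51, 52} × {32, 33}, {50, 51, 52} × {32, 34}, {50, 51, 52} × {33, 34}, {51, 52} × {32, 33, 34}, {50, 51, 52} × {32, 33, 34}}; |τ_{X×Y}| = 64.

Enumerate products U × V with U ∈ τ_X, V ∈ τ_Y (deduplicated):
  ∅ × ∅ = {} (∅)
  {51} × {32} = {(51,32)}
  {51} × {33} = {(51,33)}
  {51} × {34} = {(51,34)}
  {51} × {32, 33} = {(51,32), (51,33)}
  {51} × {32, 34} = {(51,32), (51,34)}
  {51, 52} × {32} = {(51,32), (52,32)}
  {51} × {33, 34} = {(51,33), (51,34)}
  {51, 52} × {33} = {(51,33), (52,33)}
  {51, 52} × {34} = {(51,34), (52,34)}
  {50, 51, 52} × {32} = {(50,32), (51,32), (52,32)}
  {50, 51, 52} × {33} = {(50,33), (51,33), (52,33)}
  {50, 51, 52} × {34} = {(50,34), (51,34), (52,34)}
  {51} × {32, 33, 34} = {(51,32), (51,33), (51,34)}
  {51, 52} × {32, 33} = {(51,32), (51,33), (52,32), (52,33)}
  {51, 52} × {32, 34} = {(51,32), (51,34), (52,32), (52,34)}
  {51, 52} × {33, 34} = {(51,33), (51,34), (52,33), (52,34)}
  {50, 51, 52} × {32, 33} = {(50,32), (50,33), (51,32), (51,33), (52,32), (52,33)}
  {50, 51, 52} × {32, 34} = {(50,32), (50,34), (51,32), (51,34), (52,32), (52,34)}
  {50, 51, 52} × {33, 34} = {(50,33), (50,34), (51,33), (51,34), (52,33), (52,34)}
  {51, 52} × {32, 33, 34} = {(51,32), (51,33), (51,34), (52,32), (52,33), (52,34)}
  {50, 51, 52} × {32, 33, 34} = {(50,32), (50,33), (50,34), (51,32), (51,33), (51,34), (52,32), (52,33), (52,34)}
These 22 distinct sets form the basis B.
Close under arbitrary unions to get τ_{X×Y}; counting gives |τ_{X×Y}| = 64.


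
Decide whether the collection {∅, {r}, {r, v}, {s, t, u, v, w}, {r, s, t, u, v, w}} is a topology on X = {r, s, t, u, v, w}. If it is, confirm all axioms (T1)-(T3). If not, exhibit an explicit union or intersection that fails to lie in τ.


τ is NOT a topology on X.

Axiom (T1): ∅ ∈ τ? Yes; X ∈ τ? Yes.
Axiom (T2/T3): check pairwise unions and intersections of members of τ.
Counterexample for (T3): {r, v} ∩ {s, t, u, v, w} = {v} ∉ τ. Therefore τ is NOT a topology.


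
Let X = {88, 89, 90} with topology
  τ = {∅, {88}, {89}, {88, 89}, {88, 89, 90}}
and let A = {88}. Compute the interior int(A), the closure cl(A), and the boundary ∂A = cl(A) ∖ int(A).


int(A) = {88}, cl(A) = {88, 90}, ∂A = {90}.

Closed sets in (X, τ) are complements of opens:
  closed(X, τ) = {∅, {90}, {88, 90}, {89, 90}, {88, 89, 90}}.
int(A) = ⋃ {U ∈ τ : U ⊆ A}. Opens contained in A: ∅, {88}.
Taking the union of these: int(A) = {88}.
cl(A) = ⋂ {C closed : A ⊆ C}. Closed sets containing A: {88, 90}, {88, 89, 90}.
Intersecting these: cl(A) = {88, 90}.
∂A = cl(A) ∖ int(A) = {88, 90} ∖ {88} = {90}.


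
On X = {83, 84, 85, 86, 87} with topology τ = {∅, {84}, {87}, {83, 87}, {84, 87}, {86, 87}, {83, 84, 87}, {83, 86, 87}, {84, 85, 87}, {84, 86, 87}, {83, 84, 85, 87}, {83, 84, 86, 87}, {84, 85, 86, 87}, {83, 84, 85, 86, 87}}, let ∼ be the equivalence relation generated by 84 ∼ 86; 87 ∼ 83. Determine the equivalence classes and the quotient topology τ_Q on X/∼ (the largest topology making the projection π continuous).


X/∼ = {[83=87], [84=86], [85]}; |τ_Q| = 4.

Equivalence classes: [83=87], [84=86], [85].
Quotient map π: X → X/∼ sends 83 ↦ [83=87], 84 ↦ [84=86], 85 ↦ [85], 86 ↦ [84=86], 87 ↦ [83=87].
For each subset V ⊆ X/∼, compute π^{-1}(V) ⊆ X and check whether π^{-1}(V) ∈ τ. V is open in τ_Q iff π^{-1}(V) ∈ τ.
  V = {}: π^{-1}(V) = ∅ ∈ τ ✓.
  V = {[83=87]}: π^{-1}(V) = {83, 87} ∈ τ ✓.
  V = {[84=86]}: π^{-1}(V) = {84, 86} ∉ τ ✗.
  V = {[83=87], [84=86]}: π^{-1}(V) = {83, 84, 86, 87} ∈ τ ✓.
  V = {[85]}: π^{-1}(V) = {85} ∉ τ ✗.
  V = {[83=87], [85]}: π^{-1}(V) = {83, 85, 87} ∉ τ ✗.
  V = {[84=86], [85]}: π^{-1}(V) = {84, 85, 86} ∉ τ ✗.
  V = {[83=87], [84=86], [85]}: π^{-1}(V) = {83, 84, 85, 86, 87} ∈ τ ✓.
Open sets in the quotient: τ_Q = {{}, {[83=87]}, {[83=87], [84=86]}, {[83=87], [84=86], [85]}} (4 elements).


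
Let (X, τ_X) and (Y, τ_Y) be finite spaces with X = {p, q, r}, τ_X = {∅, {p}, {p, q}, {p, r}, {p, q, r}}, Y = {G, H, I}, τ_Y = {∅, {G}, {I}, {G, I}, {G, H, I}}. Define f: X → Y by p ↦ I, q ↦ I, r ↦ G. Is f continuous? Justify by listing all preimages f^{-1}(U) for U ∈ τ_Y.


f is NOT continuous.

Compute f^{-1}(U) for each U ∈ τ_Y:
  U = ∅: f^{-1}(U) = ∅ ∈ τ_X ✓.
  U = {G}: f^{-1}(U) = {r} ∉ τ_X ✗.
  U = {I}: f^{-1}(U) = {p, q} ∈ τ_X ✓.
  U = {G, I}: f^{-1}(U) = {p, q, r} ∈ τ_X ✓.
  U = {G, H, I}: f^{-1}(U) = {p, q, r} ∈ τ_X ✓.
Found U = {G} with f^{-1}(U) = {r} not in τ_X. Therefore f is NOT continuous.


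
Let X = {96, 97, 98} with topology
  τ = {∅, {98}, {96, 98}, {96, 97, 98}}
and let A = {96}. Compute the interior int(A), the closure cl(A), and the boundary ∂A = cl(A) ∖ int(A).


int(A) = ∅, cl(A) = {96, 97}, ∂A = {96, 97}.

Closed sets in (X, τ) are complements of opens:
  closed(X, τ) = {∅, {97}, {96, 97}, {96, 97, 98}}.
int(A) = ⋃ {U ∈ τ : U ⊆ A}. Opens contained in A: ∅.
Taking the union of these: int(A) = ∅.
cl(A) = ⋂ {C closed : A ⊆ C}. Closed sets containing A: {96, 97}, {96, 97, 98}.
Intersecting these: cl(A) = {96, 97}.
∂A = cl(A) ∖ int(A) = {96, 97} ∖ ∅ = {96, 97}.


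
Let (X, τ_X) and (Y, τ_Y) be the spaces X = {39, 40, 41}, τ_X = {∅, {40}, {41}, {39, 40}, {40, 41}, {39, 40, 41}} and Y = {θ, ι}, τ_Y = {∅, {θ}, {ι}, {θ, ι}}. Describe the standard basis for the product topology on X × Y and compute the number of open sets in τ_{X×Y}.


Basis B = {∅ × ∅, {40} × {θ}, {40} × {ι}, {41} × {θ}, {41} × {ι}, {39, 40} × {θ}, {39, 40} × {ι}, {40} × {θ, ι}, {40, 41} × {θ}, {40, 41} × {ι}, {41} × {θ, ι}, {39, 40, 41} × {θ}, {39, 40, 41} × {ι}, {39, 40} × {θ, ι}, {40, 41} × {θ, ι}, {39, 40, 41} × {θ, ι}}; |τ_{X×Y}| = 36.

Enumerate products U × V with U ∈ τ_X, V ∈ τ_Y (deduplicated):
  ∅ × ∅ = {} (∅)
  {40} × {θ} = {(40,θ)}
  {40} × {ι} = {(40,ι)}
  {41} × {θ} = {(41,θ)}
  {41} × {ι} = {(41,ι)}
  {39, 40} × {θ} = {(39,θ), (40,θ)}
  {39, 40} × {ι} = {(39,ι), (40,ι)}
  {40} × {θ, ι} = {(40,θ), (40,ι)}
  {40, 41} × {θ} = {(40,θ), (41,θ)}
  {40, 41} × {ι} = {(40,ι), (41,ι)}
  {41} × {θ, ι} = {(41,θ), (41,ι)}
  {39, 40, 41} × {θ} = {(39,θ), (40,θ), (41,θ)}
  {39, 40, 41} × {ι} = {(39,ι), (40,ι), (41,ι)}
  {39, 40} × {θ, ι} = {(39,θ), (39,ι), (40,θ), (40,ι)}
  {40, 41} × {θ, ι} = {(40,θ), (40,ι), (41,θ), (41,ι)}
  {39, 40, 41} × {θ, ι} = {(39,θ), (39,ι), (40,θ), (40,ι), (41,θ), (41,ι)}
These 16 distinct sets form the basis B.
Close under arbitrary unions to get τ_{X×Y}; counting gives |τ_{X×Y}| = 36.


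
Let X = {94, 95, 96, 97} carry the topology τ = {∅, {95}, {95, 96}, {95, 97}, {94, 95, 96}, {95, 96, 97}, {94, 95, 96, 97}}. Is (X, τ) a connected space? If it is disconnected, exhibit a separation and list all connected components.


(X, τ) is connected.

Find clopen sets (U ∈ τ with X ∖ U ∈ τ):
  U = ∅, X ∖ U = {94, 95, 96, 97} — both open, so U is clopen.
  U = {94, 95, 96, 97}, X ∖ U = ∅ — both open, so U is clopen.
Only trivial clopens (∅ and X) exist, so (X, τ) is connected.
Compute connected components by grouping points that agree on all clopens:
  component: {94, 95, 96, 97}


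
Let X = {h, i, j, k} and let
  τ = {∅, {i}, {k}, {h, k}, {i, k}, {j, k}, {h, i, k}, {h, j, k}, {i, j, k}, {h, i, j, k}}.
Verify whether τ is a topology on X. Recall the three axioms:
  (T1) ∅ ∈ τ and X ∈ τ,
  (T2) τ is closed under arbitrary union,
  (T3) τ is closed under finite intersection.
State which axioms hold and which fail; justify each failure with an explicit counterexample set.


τ IS a topology on X.

Axiom (T1): ∅ ∈ τ? Yes; X ∈ τ? Yes.
Axiom (T2/T3): check pairwise unions and intersections of members of τ.
All pairwise intersections and unions checked — each lies in τ. Therefore τ satisfies (T1), (T2), (T3): it IS a topology on X.


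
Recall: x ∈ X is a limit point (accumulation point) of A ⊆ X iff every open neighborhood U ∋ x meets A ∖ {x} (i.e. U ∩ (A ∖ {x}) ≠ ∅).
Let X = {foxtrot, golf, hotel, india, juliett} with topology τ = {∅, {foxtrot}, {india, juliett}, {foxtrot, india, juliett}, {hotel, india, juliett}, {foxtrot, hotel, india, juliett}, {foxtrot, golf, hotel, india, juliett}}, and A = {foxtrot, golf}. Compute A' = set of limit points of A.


A' = {golf}

For each x ∈ X, list the open sets U ∈ τ with x ∈ U, then check whether U ∩ (A ∖ {x}) ≠ ∅ for every such U.
  x = foxtrot: open {foxtrot} ∋ x has {foxtrot} ∩ (A ∖ {foxtrot}) = ∅, so x is NOT a limit point.
  x = golf: opens ∋ x are {foxtrot, golf, hotel, india, juliett}; each meets A ∖ {golf}, so x IS a limit point.
  x = hotel: open {hotel, india, juliett} ∋ x has {hotel, india, juliett} ∩ (A ∖ {hotel}) = ∅, so x is NOT a limit point.
  x = india: open {india, juliett} ∋ x has {india, juliett} ∩ (A ∖ {india}) = ∅, so x is NOT a limit point.
  x = juliett: open {india, juliett} ∋ x has {india, juliett} ∩ (A ∖ {juliett}) = ∅, so x is NOT a limit point.
Collecting: A' = {golf}.


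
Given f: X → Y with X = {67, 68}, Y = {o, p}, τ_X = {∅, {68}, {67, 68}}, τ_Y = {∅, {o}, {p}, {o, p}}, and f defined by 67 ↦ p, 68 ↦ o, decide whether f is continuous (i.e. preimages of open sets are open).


f is NOT continuous.

Compute f^{-1}(U) for each U ∈ τ_Y:
  U = ∅: f^{-1}(U) = ∅ ∈ τ_X ✓.
  U = {o}: f^{-1}(U) = {68} ∈ τ_X ✓.
  U = {p}: f^{-1}(U) = {67} ∉ τ_X ✗.
  U = {o, p}: f^{-1}(U) = {67, 68} ∈ τ_X ✓.
Found U = {p} with f^{-1}(U) = {67} not in τ_X. Therefore f is NOT continuous.


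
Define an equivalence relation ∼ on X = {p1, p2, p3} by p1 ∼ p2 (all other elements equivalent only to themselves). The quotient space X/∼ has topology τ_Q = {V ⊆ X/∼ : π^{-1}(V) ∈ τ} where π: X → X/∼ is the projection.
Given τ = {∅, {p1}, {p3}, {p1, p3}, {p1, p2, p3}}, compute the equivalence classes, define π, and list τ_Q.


X/∼ = {[p1=p2], [p3]}; |τ_Q| = 3.

Equivalence classes: [p1=p2], [p3].
Quotient map π: X → X/∼ sends p1 ↦ [p1=p2], p2 ↦ [p1=p2], p3 ↦ [p3].
For each subset V ⊆ X/∼, compute π^{-1}(V) ⊆ X and check whether π^{-1}(V) ∈ τ. V is open in τ_Q iff π^{-1}(V) ∈ τ.
  V = {}: π^{-1}(V) = ∅ ∈ τ ✓.
  V = {[p1=p2]}: π^{-1}(V) = {p1, p2} ∉ τ ✗.
  V = {[p3]}: π^{-1}(V) = {p3} ∈ τ ✓.
  V = {[p1=p2], [p3]}: π^{-1}(V) = {p1, p2, p3} ∈ τ ✓.
Open sets in the quotient: τ_Q = {{}, {[p3]}, {[p1=p2], [p3]}} (3 elements).


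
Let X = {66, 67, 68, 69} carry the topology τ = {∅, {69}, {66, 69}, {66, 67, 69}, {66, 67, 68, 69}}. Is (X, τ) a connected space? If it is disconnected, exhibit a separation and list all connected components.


(X, τ) is connected.

Find clopen sets (U ∈ τ with X ∖ U ∈ τ):
  U = ∅, X ∖ U = {66, 67, 68, 69} — both open, so U is clopen.
  U = {66, 67, 68, 69}, X ∖ U = ∅ — both open, so U is clopen.
Only trivial clopens (∅ and X) exist, so (X, τ) is connected.
Compute connected components by grouping points that agree on all clopens:
  component: {66, 67, 68, 69}


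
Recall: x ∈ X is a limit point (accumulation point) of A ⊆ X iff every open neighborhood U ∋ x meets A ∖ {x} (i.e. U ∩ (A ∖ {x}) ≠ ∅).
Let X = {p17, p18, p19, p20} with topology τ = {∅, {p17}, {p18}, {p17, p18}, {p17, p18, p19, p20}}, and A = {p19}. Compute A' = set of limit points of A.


A' = {p20}

For each x ∈ X, list the open sets U ∈ τ with x ∈ U, then check whether U ∩ (A ∖ {x}) ≠ ∅ for every such U.
  x = p17: open {p17} ∋ x has {p17} ∩ (A ∖ {p17}) = ∅, so x is NOT a limit point.
  x = p18: open {p18} ∋ x has {p18} ∩ (A ∖ {p18}) = ∅, so x is NOT a limit point.
  x = p19: open {p17, p18, p19, p20} ∋ x has {p17, p18, p19, p20} ∩ (A ∖ {p19}) = ∅, so x is NOT a limit point.
  x = p20: opens ∋ x are {p17, p18, p19, p20}; each meets A ∖ {p20}, so x IS a limit point.
Collecting: A' = {p20}.


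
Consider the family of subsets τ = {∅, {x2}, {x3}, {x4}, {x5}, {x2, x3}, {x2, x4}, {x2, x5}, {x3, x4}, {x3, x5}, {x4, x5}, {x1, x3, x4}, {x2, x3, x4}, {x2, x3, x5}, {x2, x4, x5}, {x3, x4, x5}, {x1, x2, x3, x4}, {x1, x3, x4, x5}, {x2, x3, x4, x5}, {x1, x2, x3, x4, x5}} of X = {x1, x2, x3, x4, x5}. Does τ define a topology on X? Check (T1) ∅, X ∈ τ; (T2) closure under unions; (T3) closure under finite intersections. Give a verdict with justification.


τ IS a topology on X.

Axiom (T1): ∅ ∈ τ? Yes; X ∈ τ? Yes.
Axiom (T2/T3): check pairwise unions and intersections of members of τ.
All pairwise intersections and unions checked — each lies in τ. Therefore τ satisfies (T1), (T2), (T3): it IS a topology on X.


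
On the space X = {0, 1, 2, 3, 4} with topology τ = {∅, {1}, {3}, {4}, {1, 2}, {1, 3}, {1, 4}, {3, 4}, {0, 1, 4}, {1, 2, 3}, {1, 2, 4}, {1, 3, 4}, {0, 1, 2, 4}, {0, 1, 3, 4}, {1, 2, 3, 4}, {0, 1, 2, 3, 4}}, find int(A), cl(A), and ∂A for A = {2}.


int(A) = ∅, cl(A) = {2}, ∂A = {2}.

Closed sets in (X, τ) are complements of opens:
  closed(X, τ) = {∅, {0}, {2}, {3}, {0, 2}, {0, 3}, {0, 4}, {2, 3}, {0, 1, 2}, {0, 2, 3}, {0, 2, 4}, {0, 3, 4}, {0, 1, 2, 3}, {0, 1, 2, 4}, {0, 2, 3, 4}, {0, 1, 2, 3, 4}}.
int(A) = ⋃ {U ∈ τ : U ⊆ A}. Opens contained in A: ∅.
Taking the union of these: int(A) = ∅.
cl(A) = ⋂ {C closed : A ⊆ C}. Closed sets containing A: {2}, {0, 2}, {2, 3}, {0, 1, 2}, {0, 2, 3}, {0, 2, 4}, {0, 1, 2, 3}, {0, 1, 2, 4}, {0, 2, 3, 4}, {0, 1, 2, 3, 4}.
Intersecting these: cl(A) = {2}.
∂A = cl(A) ∖ int(A) = {2} ∖ ∅ = {2}.


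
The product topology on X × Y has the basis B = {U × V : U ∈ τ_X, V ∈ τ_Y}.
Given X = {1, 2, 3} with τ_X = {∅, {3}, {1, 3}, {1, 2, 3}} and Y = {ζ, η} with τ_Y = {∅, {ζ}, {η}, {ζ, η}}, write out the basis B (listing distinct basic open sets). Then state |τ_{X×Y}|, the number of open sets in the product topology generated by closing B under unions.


Basis B = {∅ × ∅, {3} × {ζ}, {3} × {η}, {1, 3} × {ζ}, {1, 3} × {η}, {3} × {ζ, η}, {1, 2, 3} × {ζ}, {1, 2, 3} × {η}, {1, 3} × {ζ, η}, {1, 2, 3} × {ζ, η}}; |τ_{X×Y}| = 16.

Enumerate products U × V with U ∈ τ_X, V ∈ τ_Y (deduplicated):
  ∅ × ∅ = {} (∅)
  {3} × {ζ} = {(3,ζ)}
  {3} × {η} = {(3,η)}
  {1, 3} × {ζ} = {(1,ζ), (3,ζ)}
  {1, 3} × {η} = {(1,η), (3,η)}
  {3} × {ζ, η} = {(3,ζ), (3,η)}
  {1, 2, 3} × {ζ} = {(1,ζ), (2,ζ), (3,ζ)}
  {1, 2, 3} × {η} = {(1,η), (2,η), (3,η)}
  {1, 3} × {ζ, η} = {(1,ζ), (1,η), (3,ζ), (3,η)}
  {1, 2, 3} × {ζ, η} = {(1,ζ), (1,η), (2,ζ), (2,η), (3,ζ), (3,η)}
These 10 distinct sets form the basis B.
Close under arbitrary unions to get τ_{X×Y}; counting gives |τ_{X×Y}| = 16.


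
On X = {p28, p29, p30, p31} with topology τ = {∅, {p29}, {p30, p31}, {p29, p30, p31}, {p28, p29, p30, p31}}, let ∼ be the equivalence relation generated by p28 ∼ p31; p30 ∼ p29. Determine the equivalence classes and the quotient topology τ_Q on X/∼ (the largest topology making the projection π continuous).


X/∼ = {[p28=p31], [p29=p30]}; |τ_Q| = 2.

Equivalence classes: [p28=p31], [p29=p30].
Quotient map π: X → X/∼ sends p28 ↦ [p28=p31], p29 ↦ [p29=p30], p30 ↦ [p29=p30], p31 ↦ [p28=p31].
For each subset V ⊆ X/∼, compute π^{-1}(V) ⊆ X and check whether π^{-1}(V) ∈ τ. V is open in τ_Q iff π^{-1}(V) ∈ τ.
  V = {}: π^{-1}(V) = ∅ ∈ τ ✓.
  V = {[p28=p31]}: π^{-1}(V) = {p28, p31} ∉ τ ✗.
  V = {[p29=p30]}: π^{-1}(V) = {p29, p30} ∉ τ ✗.
  V = {[p28=p31], [p29=p30]}: π^{-1}(V) = {p28, p29, p30, p31} ∈ τ ✓.
Open sets in the quotient: τ_Q = {{}, {[p28=p31], [p29=p30]}} (2 elements).


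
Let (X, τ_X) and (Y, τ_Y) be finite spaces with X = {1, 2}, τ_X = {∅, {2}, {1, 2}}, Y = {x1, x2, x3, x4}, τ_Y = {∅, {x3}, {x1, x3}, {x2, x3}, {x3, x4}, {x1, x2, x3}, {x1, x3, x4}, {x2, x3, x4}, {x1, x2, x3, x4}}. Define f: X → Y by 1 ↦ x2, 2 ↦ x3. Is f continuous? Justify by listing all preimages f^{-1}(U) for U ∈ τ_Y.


f IS continuous.

Compute f^{-1}(U) for each U ∈ τ_Y:
  U = ∅: f^{-1}(U) = ∅ ∈ τ_X ✓.
  U = {x3}: f^{-1}(U) = {2} ∈ τ_X ✓.
  U = {x1, x3}: f^{-1}(U) = {2} ∈ τ_X ✓.
  U = {x2, x3}: f^{-1}(U) = {1, 2} ∈ τ_X ✓.
  U = {x3, x4}: f^{-1}(U) = {2} ∈ τ_X ✓.
  U = {x1, x2, x3}: f^{-1}(U) = {1, 2} ∈ τ_X ✓.
  U = {x1, x3, x4}: f^{-1}(U) = {2} ∈ τ_X ✓.
  U = {x2, x3, x4}: f^{-1}(U) = {1, 2} ∈ τ_X ✓.
  U = {x1, x2, x3, x4}: f^{-1}(U) = {1, 2} ∈ τ_X ✓.
Every preimage lies in τ_X, so f IS continuous.


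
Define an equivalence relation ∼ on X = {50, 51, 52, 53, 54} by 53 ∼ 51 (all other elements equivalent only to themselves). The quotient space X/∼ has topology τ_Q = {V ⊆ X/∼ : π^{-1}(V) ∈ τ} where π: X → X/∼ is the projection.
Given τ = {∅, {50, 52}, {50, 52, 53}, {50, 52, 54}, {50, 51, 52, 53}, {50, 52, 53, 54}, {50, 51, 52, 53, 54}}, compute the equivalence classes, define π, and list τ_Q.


X/∼ = {[50], [51=53], [52], [54]}; |τ_Q| = 5.

Equivalence classes: [50], [51=53], [52], [54].
Quotient map π: X → X/∼ sends 50 ↦ [50], 51 ↦ [51=53], 52 ↦ [52], 53 ↦ [51=53], 54 ↦ [54].
For each subset V ⊆ X/∼, compute π^{-1}(V) ⊆ X and check whether π^{-1}(V) ∈ τ. V is open in τ_Q iff π^{-1}(V) ∈ τ.
  V = {}: π^{-1}(V) = ∅ ∈ τ ✓.
  V = {[50]}: π^{-1}(V) = {50} ∉ τ ✗.
  V = {[51=53]}: π^{-1}(V) = {51, 53} ∉ τ ✗.
  V = {[50], [51=53]}: π^{-1}(V) = {50, 51, 53} ∉ τ ✗.
  V = {[52]}: π^{-1}(V) = {52} ∉ τ ✗.
  V = {[50], [52]}: π^{-1}(V) = {50, 52} ∈ τ ✓.
  V = {[51=53], [52]}: π^{-1}(V) = {51, 52, 53} ∉ τ ✗.
  V = {[50], [51=53], [52]}: π^{-1}(V) = {50, 51, 52, 53} ∈ τ ✓.
  V = {[54]}: π^{-1}(V) = {54} ∉ τ ✗.
  V = {[50], [54]}: π^{-1}(V) = {50, 54} ∉ τ ✗.
  V = {[51=53], [54]}: π^{-1}(V) = {51, 53, 54} ∉ τ ✗.
  V = {[50], [51=53], [54]}: π^{-1}(V) = {50, 51, 53, 54} ∉ τ ✗.
  V = {[52], [54]}: π^{-1}(V) = {52, 54} ∉ τ ✗.
  V = {[50], [52], [54]}: π^{-1}(V) = {50, 52, 54} ∈ τ ✓.
  V = {[51=53], [52], [54]}: π^{-1}(V) = {51, 52, 53, 54} ∉ τ ✗.
  V = {[50], [51=53], [52], [54]}: π^{-1}(V) = {50, 51, 52, 53, 54} ∈ τ ✓.
Open sets in the quotient: τ_Q = {{}, {[50], [52]}, {[50], [51=53], [52]}, {[50], [52], [54]}, {[50], [51=53], [52], [54]}} (5 elements).


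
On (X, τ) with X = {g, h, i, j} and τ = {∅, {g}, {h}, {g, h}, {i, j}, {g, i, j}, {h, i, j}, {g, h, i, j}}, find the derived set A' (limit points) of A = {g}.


A' = ∅

For each x ∈ X, list the open sets U ∈ τ with x ∈ U, then check whether U ∩ (A ∖ {x}) ≠ ∅ for every such U.
  x = g: open {g} ∋ x has {g} ∩ (A ∖ {g}) = ∅, so x is NOT a limit point.
  x = h: open {h} ∋ x has {h} ∩ (A ∖ {h}) = ∅, so x is NOT a limit point.
  x = i: open {i, j} ∋ x has {i, j} ∩ (A ∖ {i}) = ∅, so x is NOT a limit point.
  x = j: open {i, j} ∋ x has {i, j} ∩ (A ∖ {j}) = ∅, so x is NOT a limit point.
Collecting: A' = ∅.


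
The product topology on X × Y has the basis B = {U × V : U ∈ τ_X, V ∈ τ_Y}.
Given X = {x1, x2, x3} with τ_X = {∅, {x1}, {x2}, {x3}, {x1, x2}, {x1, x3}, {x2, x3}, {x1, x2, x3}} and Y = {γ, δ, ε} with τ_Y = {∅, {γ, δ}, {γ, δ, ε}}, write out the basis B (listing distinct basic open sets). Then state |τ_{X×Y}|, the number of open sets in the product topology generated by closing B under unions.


Basis B = {∅ × ∅, {x1} × {γ, δ}, {x2} × {γ, δ}, {x3} × {γ, δ}, {x1} × {γ, δ, ε}, {x2} × {γ, δ, ε}, {x3} × {γ, δ, ε}, {x1, x2} × {γ, δ}, {x1, x3} × {γ, δ}, {x2, x3} × {γ, δ}, {x1, x2} × {γ, δ, ε}, {x1, x3} × {γ, δ, ε}, {x1, x2, x3} × {γ, δ}, {x2, x3} × {γ, δ, ε}, {x1, x2, x3} × {γ, δ, ε}}; |τ_{X×Y}| = 27.

Enumerate products U × V with U ∈ τ_X, V ∈ τ_Y (deduplicated):
  ∅ × ∅ = {} (∅)
  {x1} × {γ, δ} = {(x1,γ), (x1,δ)}
  {x2} × {γ, δ} = {(x2,γ), (x2,δ)}
  {x3} × {γ, δ} = {(x3,γ), (x3,δ)}
  {x1} × {γ, δ, ε} = {(x1,γ), (x1,δ), (x1,ε)}
  {x2} × {γ, δ, ε} = {(x2,γ), (x2,δ), (x2,ε)}
  {x3} × {γ, δ, ε} = {(x3,γ), (x3,δ), (x3,ε)}
  {x1, x2} × {γ, δ} = {(x1,γ), (x1,δ), (x2,γ), (x2,δ)}
  {x1, x3} × {γ, δ} = {(x1,γ), (x1,δ), (x3,γ), (x3,δ)}
  {x2, x3} × {γ, δ} = {(x2,γ), (x2,δ), (x3,γ), (x3,δ)}
  {x1, x2} × {γ, δ, ε} = {(x1,γ), (x1,δ), (x1,ε), (x2,γ), (x2,δ), (x2,ε)}
  {x1, x3} × {γ, δ, ε} = {(x1,γ), (x1,δ), (x1,ε), (x3,γ), (x3,δ), (x3,ε)}
  {x1, x2, x3} × {γ, δ} = {(x1,γ), (x1,δ), (x2,γ), (x2,δ), (x3,γ), (x3,δ)}
  {x2, x3} × {γ, δ, ε} = {(x2,γ), (x2,δ), (x2,ε), (x3,γ), (x3,δ), (x3,ε)}
  {x1, x2, x3} × {γ, δ, ε} = {(x1,γ), (x1,δ), (x1,ε), (x2,γ), (x2,δ), (x2,ε), (x3,γ), (x3,δ), (x3,ε)}
These 15 distinct sets form the basis B.
Close under arbitrary unions to get τ_{X×Y}; counting gives |τ_{X×Y}| = 27.


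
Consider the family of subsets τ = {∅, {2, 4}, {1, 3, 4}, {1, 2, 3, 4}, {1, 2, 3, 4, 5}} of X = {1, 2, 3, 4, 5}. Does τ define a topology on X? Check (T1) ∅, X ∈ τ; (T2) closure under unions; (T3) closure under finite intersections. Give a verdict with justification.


τ is NOT a topology on X.

Axiom (T1): ∅ ∈ τ? Yes; X ∈ τ? Yes.
Axiom (T2/T3): check pairwise unions and intersections of members of τ.
Counterexample for (T3): {2, 4} ∩ {1, 3, 4} = {4} ∉ τ. Therefore τ is NOT a topology.


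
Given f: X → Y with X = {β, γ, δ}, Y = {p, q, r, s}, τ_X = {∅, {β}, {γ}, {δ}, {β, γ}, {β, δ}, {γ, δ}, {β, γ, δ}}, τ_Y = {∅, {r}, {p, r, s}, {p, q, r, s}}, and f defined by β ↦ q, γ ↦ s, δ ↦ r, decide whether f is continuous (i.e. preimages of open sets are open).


f IS continuous.

Compute f^{-1}(U) for each U ∈ τ_Y:
  U = ∅: f^{-1}(U) = ∅ ∈ τ_X ✓.
  U = {r}: f^{-1}(U) = {δ} ∈ τ_X ✓.
  U = {p, r, s}: f^{-1}(U) = {γ, δ} ∈ τ_X ✓.
  U = {p, q, r, s}: f^{-1}(U) = {β, γ, δ} ∈ τ_X ✓.
Every preimage lies in τ_X, so f IS continuous.


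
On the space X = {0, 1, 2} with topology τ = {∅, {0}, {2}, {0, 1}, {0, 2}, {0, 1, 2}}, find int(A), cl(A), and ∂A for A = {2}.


int(A) = {2}, cl(A) = {2}, ∂A = ∅.

Closed sets in (X, τ) are complements of opens:
  closed(X, τ) = {∅, {1}, {2}, {0, 1}, {1, 2}, {0, 1, 2}}.
int(A) = ⋃ {U ∈ τ : U ⊆ A}. Opens contained in A: ∅, {2}.
Taking the union of these: int(A) = {2}.
cl(A) = ⋂ {C closed : A ⊆ C}. Closed sets containing A: {2}, {1, 2}, {0, 1, 2}.
Intersecting these: cl(A) = {2}.
∂A = cl(A) ∖ int(A) = {2} ∖ {2} = ∅.


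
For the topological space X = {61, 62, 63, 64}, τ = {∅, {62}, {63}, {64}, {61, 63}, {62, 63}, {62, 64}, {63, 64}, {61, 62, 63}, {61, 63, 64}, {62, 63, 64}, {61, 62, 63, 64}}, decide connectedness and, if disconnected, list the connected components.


(X, τ) is disconnected; components = [{62}, {64}, {61, 63}].

Find clopen sets (U ∈ τ with X ∖ U ∈ τ):
  U = ∅, X ∖ U = {61, 62, 63, 64} — both open, so U is clopen.
  U = {62}, X ∖ U = {61, 63, 64} — both open, so U is clopen.
  U = {64}, X ∖ U = {61, 62, 63} — both open, so U is clopen.
  U = {61, 63}, X ∖ U = {62, 64} — both open, so U is clopen.
  U = {62, 64}, X ∖ U = {61, 63} — both open, so U is clopen.
  U = {61, 62, 63}, X ∖ U = {64} — both open, so U is clopen.
  U = {61, 63, 64}, X ∖ U = {62} — both open, so U is clopen.
  U = {61, 62, 63, 64}, X ∖ U = ∅ — both open, so U is clopen.
Nontrivial clopen(s) exist: e.g. {62}. So (X, τ) is disconnected.
Compute connected components by grouping points that agree on all clopens:
  component: {62}
  component: {64}
  component: {61, 63}


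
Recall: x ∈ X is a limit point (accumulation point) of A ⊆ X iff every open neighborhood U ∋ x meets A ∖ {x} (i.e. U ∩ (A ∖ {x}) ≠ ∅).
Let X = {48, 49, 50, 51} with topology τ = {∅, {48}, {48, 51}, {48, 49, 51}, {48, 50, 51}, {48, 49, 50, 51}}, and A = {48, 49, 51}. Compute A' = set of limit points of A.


A' = {49, 50, 51}

For each x ∈ X, list the open sets U ∈ τ with x ∈ U, then check whether U ∩ (A ∖ {x}) ≠ ∅ for every such U.
  x = 48: open {48} ∋ x has {48} ∩ (A ∖ {48}) = ∅, so x is NOT a limit point.
  x = 49: opens ∋ x are {48, 49, 51}, {48, 49, 50, 51}; each meets A ∖ {49}, so x IS a limit point.
  x = 50: opens ∋ x are {48, 50, 51}, {48, 49, 50, 51}; each meets A ∖ {50}, so x IS a limit point.
  x = 51: opens ∋ x are {48, 51}, {48, 49, 51}, {48, 50, 51}, {48, 49, 50, 51}; each meets A ∖ {51}, so x IS a limit point.
Collecting: A' = {49, 50, 51}.
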